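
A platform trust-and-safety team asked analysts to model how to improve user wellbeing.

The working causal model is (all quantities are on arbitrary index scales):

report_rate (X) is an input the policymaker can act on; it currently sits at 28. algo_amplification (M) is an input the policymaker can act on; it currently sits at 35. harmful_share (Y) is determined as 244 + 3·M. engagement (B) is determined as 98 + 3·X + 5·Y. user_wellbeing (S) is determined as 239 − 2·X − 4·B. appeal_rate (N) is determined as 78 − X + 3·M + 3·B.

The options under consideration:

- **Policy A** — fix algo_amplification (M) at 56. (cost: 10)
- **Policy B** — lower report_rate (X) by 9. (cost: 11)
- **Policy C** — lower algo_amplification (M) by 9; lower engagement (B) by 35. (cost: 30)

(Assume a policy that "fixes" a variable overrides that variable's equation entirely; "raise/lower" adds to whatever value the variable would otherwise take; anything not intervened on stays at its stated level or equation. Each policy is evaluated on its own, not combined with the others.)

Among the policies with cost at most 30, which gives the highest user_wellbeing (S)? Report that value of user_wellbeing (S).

Policy A (M := 56):
  X = 28
  M = 56
  Y = 244 + 3·56 = 412
  B = 98 + 3·28 + 5·412 = 2242
  S = 239 − 2·28 − 4·2242 = -8785
Policy B (X − 9):
  X = 28 − 9 = 19
  M = 35
  Y = 244 + 3·35 = 349
  B = 98 + 3·19 + 5·349 = 1900
  S = 239 − 2·19 − 4·1900 = -7399
Policy C (M − 9, B − 35):
  X = 28
  M = 35 − 9 = 26
  Y = 244 + 3·26 = 322
  B = 98 + 3·28 + 5·322 (−35 from intervention) = 1757
  S = 239 − 2·28 − 4·1757 = -6845
Comparing — Policy A: S=-8785, Policy B: S=-7399, Policy C: S=-6845. Highest is -6845 (Policy C).

-6845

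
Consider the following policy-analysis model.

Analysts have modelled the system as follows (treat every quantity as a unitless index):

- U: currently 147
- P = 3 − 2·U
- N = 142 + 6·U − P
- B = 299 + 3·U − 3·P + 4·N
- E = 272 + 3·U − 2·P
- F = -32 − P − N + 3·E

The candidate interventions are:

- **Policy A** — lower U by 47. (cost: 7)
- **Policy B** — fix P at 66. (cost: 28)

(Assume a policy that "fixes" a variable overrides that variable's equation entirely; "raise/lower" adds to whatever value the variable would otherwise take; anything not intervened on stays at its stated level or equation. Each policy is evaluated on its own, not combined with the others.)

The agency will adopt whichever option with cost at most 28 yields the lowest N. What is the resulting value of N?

Policy A (U − 47):
  U = 147 − 47 = 100
  P = 3 − 2·100 = -197
  N = 142 + 6·100 − (-197) = 939
Policy B (P := 66):
  U = 147
  P = 66
  N = 142 + 6·147 − 66 = 958
Comparing — Policy A: N=939, Policy B: N=958. Lowest is 939 (Policy A).

939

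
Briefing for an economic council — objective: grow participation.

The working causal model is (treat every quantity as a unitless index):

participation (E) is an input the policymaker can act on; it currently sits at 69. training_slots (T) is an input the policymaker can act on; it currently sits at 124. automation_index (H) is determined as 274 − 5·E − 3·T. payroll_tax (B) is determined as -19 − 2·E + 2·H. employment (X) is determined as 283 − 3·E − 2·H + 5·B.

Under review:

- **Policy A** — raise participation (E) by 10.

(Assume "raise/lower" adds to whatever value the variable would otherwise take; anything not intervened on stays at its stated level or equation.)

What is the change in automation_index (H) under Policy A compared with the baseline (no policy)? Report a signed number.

Baseline:
  E = 69
  T = 124
  H = 274 − 5·69 − 3·124 = -443
Policy A (E + 10):
  E = 69 + 10 = 79
  T = 124
  H = 274 − 5·79 − 3·124 = -493
Change in H: -493 − (-443) = -50

-50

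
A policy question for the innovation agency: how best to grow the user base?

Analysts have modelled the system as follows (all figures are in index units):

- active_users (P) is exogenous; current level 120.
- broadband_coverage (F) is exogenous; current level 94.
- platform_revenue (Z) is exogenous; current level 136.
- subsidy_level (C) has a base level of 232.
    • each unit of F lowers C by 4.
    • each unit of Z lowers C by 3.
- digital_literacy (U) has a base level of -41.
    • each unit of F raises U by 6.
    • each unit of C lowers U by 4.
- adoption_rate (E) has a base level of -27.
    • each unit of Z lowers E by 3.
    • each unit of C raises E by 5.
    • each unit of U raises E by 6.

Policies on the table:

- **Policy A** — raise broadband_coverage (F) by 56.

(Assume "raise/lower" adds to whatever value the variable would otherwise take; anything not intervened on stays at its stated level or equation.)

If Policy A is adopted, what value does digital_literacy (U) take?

3963

Policy A (F + 56):
  F = 94 + 56 = 150
  Z = 136
  C = 232 − 4·150 − 3·136 = -776
  U = -41 + 6·150 − 4·(-776) = 3963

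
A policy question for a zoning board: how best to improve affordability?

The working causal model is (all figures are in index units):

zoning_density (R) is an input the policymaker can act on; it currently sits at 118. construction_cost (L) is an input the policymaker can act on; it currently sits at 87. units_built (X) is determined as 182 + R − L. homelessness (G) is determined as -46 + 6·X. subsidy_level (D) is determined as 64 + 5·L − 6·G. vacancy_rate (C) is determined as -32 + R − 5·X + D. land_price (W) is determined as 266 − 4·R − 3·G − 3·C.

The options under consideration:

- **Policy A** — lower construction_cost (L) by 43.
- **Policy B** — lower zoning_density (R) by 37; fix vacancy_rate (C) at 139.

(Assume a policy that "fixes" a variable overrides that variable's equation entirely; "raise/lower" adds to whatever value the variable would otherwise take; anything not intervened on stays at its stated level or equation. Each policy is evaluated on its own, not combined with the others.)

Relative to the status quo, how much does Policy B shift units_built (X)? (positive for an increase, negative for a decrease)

Baseline:
  R = 118
  L = 87
  X = 182 + 118 − 87 = 213
Policy B (R − 37, C := 139):
  R = 118 − 37 = 81
  L = 87
  X = 182 + 81 − 87 = 176
Change in X: 176 − 213 = -37

-37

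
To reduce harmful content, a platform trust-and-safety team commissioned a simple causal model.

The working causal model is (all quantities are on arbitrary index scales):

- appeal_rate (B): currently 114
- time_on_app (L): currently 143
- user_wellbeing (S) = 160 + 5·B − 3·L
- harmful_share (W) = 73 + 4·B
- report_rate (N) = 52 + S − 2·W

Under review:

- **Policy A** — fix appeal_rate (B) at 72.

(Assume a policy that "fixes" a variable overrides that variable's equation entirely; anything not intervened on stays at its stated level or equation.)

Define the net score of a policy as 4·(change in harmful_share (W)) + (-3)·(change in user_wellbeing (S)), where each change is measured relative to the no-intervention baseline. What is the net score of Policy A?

Baseline:
  B = 114
  L = 143
  S = 160 + 5·114 − 3·143 = 301
  W = 73 + 4·114 = 529
Policy A (B := 72):
  B = 72
  L = 143
  S = 160 + 5·72 − 3·143 = 91
  W = 73 + 4·72 = 361
ΔW = 361 − 529 = -168; ΔS = 91 − 301 = -210
Score = 4·(-168) + (-3)·(-210) = -42

-42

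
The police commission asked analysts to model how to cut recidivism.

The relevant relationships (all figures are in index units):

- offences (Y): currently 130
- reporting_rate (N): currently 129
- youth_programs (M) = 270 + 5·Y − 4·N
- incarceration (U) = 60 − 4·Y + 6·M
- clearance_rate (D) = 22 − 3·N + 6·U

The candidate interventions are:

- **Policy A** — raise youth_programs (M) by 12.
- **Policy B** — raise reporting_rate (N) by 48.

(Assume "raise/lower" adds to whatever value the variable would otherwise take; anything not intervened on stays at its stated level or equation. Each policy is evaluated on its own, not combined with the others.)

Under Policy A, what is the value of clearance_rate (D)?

Policy A (M + 12):
  Y = 130
  N = 129
  M = 270 + 5·130 − 4·129 (+12 from intervention) = 416
  U = 60 − 4·130 + 6·416 = 2036
  D = 22 − 3·129 + 6·2036 = 11851

11851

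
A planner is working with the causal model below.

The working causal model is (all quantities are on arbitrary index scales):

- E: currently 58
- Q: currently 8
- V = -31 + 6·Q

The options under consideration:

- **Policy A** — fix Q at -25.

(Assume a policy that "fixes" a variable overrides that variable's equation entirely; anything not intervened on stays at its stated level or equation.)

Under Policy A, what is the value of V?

-181

Policy A (Q := -25):
  Q = -25
  V = -31 + 6·(-25) = -181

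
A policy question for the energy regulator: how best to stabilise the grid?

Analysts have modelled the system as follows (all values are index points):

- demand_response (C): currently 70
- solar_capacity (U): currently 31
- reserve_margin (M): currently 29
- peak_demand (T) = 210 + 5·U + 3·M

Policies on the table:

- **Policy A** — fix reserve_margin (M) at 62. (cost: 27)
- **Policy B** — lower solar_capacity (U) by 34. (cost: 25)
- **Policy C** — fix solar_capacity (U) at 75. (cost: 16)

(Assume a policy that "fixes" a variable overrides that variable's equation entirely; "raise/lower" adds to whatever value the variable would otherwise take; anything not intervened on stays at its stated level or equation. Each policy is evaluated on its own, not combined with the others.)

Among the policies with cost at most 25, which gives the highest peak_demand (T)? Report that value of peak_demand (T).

672

Policy B (U − 34):
  U = 31 − 34 = -3
  M = 29
  T = 210 + 5·(-3) + 3·29 = 282
Policy C (U := 75):
  U = 75
  M = 29
  T = 210 + 5·75 + 3·29 = 672
Comparing — Policy B: T=282, Policy C: T=672. Highest is 672 (Policy C).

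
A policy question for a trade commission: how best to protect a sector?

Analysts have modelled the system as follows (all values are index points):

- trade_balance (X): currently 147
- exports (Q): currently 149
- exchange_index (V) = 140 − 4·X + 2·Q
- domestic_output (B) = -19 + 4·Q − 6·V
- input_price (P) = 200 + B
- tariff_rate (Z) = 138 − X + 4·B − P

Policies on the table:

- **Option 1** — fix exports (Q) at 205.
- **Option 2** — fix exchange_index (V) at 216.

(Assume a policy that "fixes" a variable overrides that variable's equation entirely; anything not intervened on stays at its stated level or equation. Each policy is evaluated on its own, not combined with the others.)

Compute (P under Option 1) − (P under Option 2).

1748

Option 1 (Q := 205):
  X = 147
  Q = 205
  V = 140 − 4·147 + 2·205 = -38
  B = -19 + 4·205 − 6·(-38) = 1029
  P = 200 + 1029 = 1229
Option 2 (V := 216):
  X = 147
  Q = 149
  V = 216
  B = -19 + 4·149 − 6·216 = -719
  P = 200 + (-719) = -519
P: 1229 − (-519) = 1748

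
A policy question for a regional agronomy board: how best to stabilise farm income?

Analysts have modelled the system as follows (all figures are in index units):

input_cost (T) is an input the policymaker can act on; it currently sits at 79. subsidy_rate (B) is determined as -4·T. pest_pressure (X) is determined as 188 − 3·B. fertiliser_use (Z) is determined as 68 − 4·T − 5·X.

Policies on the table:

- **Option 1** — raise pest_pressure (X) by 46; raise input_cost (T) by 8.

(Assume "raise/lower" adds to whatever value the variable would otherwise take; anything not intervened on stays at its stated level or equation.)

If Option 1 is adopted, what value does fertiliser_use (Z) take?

-6670

Option 1 (X + 46, T + 8):
  T = 79 + 8 = 87
  B = 0 − 4·87 = -348
  X = 188 − 3·(-348) (+46 from intervention) = 1278
  Z = 68 − 4·87 − 5·1278 = -6670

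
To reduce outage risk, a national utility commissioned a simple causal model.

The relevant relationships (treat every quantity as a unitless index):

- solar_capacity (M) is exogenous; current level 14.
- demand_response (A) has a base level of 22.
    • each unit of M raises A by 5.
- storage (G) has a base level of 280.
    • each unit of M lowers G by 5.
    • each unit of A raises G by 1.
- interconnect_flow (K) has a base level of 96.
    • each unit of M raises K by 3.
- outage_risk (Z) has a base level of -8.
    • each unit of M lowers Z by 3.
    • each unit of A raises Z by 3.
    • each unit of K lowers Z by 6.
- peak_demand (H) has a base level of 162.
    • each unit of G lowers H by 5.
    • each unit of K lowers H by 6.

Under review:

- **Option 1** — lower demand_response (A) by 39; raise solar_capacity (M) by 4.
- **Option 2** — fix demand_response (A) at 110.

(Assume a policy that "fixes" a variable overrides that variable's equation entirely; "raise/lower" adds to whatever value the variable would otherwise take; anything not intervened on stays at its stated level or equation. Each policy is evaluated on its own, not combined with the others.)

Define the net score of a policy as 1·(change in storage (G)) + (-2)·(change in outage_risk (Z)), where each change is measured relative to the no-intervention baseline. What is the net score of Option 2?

-90

Baseline:
  M = 14
  A = 22 + 5·14 = 92
  G = 280 − 5·14 + 92 = 302
  K = 96 + 3·14 = 138
  Z = -8 − 3·14 + 3·92 − 6·138 = -602
Option 2 (A := 110):
  M = 14
  A = 110
  G = 280 − 5·14 + 110 = 320
  K = 96 + 3·14 = 138
  Z = -8 − 3·14 + 3·110 − 6·138 = -548
ΔG = 320 − 302 = 18; ΔZ = -548 − (-602) = 54
Score = 1·18 + (-2)·54 = -90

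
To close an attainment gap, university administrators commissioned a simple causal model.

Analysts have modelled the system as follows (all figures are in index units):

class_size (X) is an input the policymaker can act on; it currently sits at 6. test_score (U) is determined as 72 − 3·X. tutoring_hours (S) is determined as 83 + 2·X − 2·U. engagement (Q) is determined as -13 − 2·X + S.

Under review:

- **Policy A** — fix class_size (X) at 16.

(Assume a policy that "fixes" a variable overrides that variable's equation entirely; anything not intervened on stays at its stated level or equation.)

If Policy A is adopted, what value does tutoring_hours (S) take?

67

Policy A (X := 16):
  X = 16
  U = 72 − 3·16 = 24
  S = 83 + 2·16 − 2·24 = 67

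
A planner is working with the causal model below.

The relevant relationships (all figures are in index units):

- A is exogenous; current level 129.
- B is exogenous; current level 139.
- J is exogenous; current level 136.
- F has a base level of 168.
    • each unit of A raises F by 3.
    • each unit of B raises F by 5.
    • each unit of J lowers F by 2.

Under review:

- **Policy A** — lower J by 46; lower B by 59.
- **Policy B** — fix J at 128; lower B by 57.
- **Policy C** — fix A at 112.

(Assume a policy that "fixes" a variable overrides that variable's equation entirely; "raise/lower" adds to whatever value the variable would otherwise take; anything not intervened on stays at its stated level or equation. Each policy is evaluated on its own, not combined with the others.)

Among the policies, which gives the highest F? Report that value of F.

927

Policy A (J − 46, B − 59):
  A = 129
  B = 139 − 59 = 80
  J = 136 − 46 = 90
  F = 168 + 3·129 + 5·80 − 2·90 = 775
Policy B (J := 128, B − 57):
  A = 129
  B = 139 − 57 = 82
  J = 128
  F = 168 + 3·129 + 5·82 − 2·128 = 709
Policy C (A := 112):
  A = 112
  B = 139
  J = 136
  F = 168 + 3·112 + 5·139 − 2·136 = 927
Comparing — Policy A: F=775, Policy B: F=709, Policy C: F=927. Highest is 927 (Policy C).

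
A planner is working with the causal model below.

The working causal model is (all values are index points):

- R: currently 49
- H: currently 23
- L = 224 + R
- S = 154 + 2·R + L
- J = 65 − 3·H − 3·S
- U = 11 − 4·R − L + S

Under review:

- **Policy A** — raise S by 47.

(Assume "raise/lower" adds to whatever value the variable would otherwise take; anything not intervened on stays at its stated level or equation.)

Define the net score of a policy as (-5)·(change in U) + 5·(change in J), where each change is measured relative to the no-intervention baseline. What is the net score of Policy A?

Baseline:
  R = 49
  H = 23
  L = 224 + 49 = 273
  S = 154 + 2·49 + 273 = 525
  J = 65 − 3·23 − 3·525 = -1579
  U = 11 − 4·49 − 273 + 525 = 67
Policy A (S + 47):
  R = 49
  H = 23
  L = 224 + 49 = 273
  S = 154 + 2·49 + 273 (+47 from intervention) = 572
  J = 65 − 3·23 − 3·572 = -1720
  U = 11 − 4·49 − 273 + 572 = 114
ΔU = 114 − 67 = 47; ΔJ = -1720 − (-1579) = -141
Score = (-5)·47 + 5·(-141) = -940

-940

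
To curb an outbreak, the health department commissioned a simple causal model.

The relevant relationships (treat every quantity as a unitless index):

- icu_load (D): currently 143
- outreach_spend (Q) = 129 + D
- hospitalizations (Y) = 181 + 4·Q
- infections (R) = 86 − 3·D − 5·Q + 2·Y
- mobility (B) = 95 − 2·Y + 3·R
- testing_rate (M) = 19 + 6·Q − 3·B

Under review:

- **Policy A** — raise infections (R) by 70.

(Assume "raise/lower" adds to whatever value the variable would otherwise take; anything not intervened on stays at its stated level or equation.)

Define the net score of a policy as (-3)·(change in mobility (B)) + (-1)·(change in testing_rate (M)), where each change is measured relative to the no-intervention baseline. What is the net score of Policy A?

Baseline:
  D = 143
  Q = 129 + 143 = 272
  Y = 181 + 4·272 = 1269
  R = 86 − 3·143 − 5·272 + 2·1269 = 835
  B = 95 − 2·1269 + 3·835 = 62
  M = 19 + 6·272 − 3·62 = 1465
Policy A (R + 70):
  D = 143
  Q = 129 + 143 = 272
  Y = 181 + 4·272 = 1269
  R = 86 − 3·143 − 5·272 + 2·1269 (+70 from intervention) = 905
  B = 95 − 2·1269 + 3·905 = 272
  M = 19 + 6·272 − 3·272 = 835
ΔB = 272 − 62 = 210; ΔM = 835 − 1465 = -630
Score = (-3)·210 + (-1)·(-630) = 0

0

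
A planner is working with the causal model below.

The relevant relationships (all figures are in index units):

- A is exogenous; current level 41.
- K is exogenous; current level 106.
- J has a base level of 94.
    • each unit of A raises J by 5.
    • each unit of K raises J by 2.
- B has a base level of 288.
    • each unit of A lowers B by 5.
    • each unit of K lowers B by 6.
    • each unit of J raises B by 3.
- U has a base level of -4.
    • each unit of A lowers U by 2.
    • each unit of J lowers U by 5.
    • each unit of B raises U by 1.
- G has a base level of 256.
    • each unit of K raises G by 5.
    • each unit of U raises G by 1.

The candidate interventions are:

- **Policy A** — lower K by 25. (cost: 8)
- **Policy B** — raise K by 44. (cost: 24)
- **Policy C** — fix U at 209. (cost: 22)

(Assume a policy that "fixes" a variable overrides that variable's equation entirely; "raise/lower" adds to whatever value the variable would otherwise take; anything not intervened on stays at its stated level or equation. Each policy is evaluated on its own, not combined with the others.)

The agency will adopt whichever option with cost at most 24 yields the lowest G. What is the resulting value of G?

Policy A (K − 25):
  A = 41
  K = 106 − 25 = 81
  J = 94 + 5·41 + 2·81 = 461
  B = 288 − 5·41 − 6·81 + 3·461 = 980
  U = -4 − 2·41 − 5·461 + 980 = -1411
  G = 256 + 5·81 + (-1411) = -750
Policy B (K + 44):
  A = 41
  K = 106 + 44 = 150
  J = 94 + 5·41 + 2·150 = 599
  B = 288 − 5·41 − 6·150 + 3·599 = 980
  U = -4 − 2·41 − 5·599 + 980 = -2101
  G = 256 + 5·150 + (-2101) = -1095
Policy C (U := 209):
  A = 41
  K = 106
  J = 94 + 5·41 + 2·106 = 511
  B = 288 − 5·41 − 6·106 + 3·511 = 980
  U = 209
  G = 256 + 5·106 + 209 = 995
Comparing — Policy A: G=-750, Policy B: G=-1095, Policy C: G=995. Lowest is -1095 (Policy B).

-1095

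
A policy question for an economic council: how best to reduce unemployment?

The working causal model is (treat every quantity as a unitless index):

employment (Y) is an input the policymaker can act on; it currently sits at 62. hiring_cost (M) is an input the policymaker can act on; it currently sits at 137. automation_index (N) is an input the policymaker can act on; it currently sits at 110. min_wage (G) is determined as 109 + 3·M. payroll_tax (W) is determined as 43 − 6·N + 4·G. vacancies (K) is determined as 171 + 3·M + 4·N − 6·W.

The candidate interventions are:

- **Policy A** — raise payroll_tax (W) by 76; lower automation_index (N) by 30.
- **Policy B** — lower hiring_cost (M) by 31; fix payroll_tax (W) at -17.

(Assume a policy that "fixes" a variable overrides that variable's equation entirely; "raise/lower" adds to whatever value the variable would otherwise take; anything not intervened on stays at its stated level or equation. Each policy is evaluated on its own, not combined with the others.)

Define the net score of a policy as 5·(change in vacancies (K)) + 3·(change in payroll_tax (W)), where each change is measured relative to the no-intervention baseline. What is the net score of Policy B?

Baseline:
  M = 137
  N = 110
  G = 109 + 3·137 = 520
  W = 43 − 6·110 + 4·520 = 1463
  K = 171 + 3·137 + 4·110 − 6·1463 = -7756
Policy B (M − 31, W := -17):
  M = 137 − 31 = 106
  N = 110
  G = 109 + 3·106 = 427
  W = -17
  K = 171 + 3·106 + 4·110 − 6·(-17) = 1031
ΔK = 1031 − (-7756) = 8787; ΔW = -17 − 1463 = -1480
Score = 5·8787 + 3·(-1480) = 39495

39495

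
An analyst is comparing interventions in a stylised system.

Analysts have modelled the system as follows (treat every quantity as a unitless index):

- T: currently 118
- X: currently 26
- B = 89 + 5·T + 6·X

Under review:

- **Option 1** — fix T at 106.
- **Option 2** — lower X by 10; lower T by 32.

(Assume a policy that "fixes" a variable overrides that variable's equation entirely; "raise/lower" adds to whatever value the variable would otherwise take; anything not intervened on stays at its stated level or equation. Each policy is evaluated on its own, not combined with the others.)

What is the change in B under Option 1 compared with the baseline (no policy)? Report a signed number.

-60

Baseline:
  T = 118
  X = 26
  B = 89 + 5·118 + 6·26 = 835
Option 1 (T := 106):
  T = 106
  X = 26
  B = 89 + 5·106 + 6·26 = 775
Change in B: 775 − 835 = -60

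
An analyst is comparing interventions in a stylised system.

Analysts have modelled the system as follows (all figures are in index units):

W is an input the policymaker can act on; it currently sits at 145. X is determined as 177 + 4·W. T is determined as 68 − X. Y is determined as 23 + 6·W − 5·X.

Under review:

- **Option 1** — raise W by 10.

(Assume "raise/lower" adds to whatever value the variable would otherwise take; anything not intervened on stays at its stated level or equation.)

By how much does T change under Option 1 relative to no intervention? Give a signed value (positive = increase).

-40

Baseline:
  W = 145
  X = 177 + 4·145 = 757
  T = 68 − 757 = -689
Option 1 (W + 10):
  W = 145 + 10 = 155
  X = 177 + 4·155 = 797
  T = 68 − 797 = -729
Change in T: -729 − (-689) = -40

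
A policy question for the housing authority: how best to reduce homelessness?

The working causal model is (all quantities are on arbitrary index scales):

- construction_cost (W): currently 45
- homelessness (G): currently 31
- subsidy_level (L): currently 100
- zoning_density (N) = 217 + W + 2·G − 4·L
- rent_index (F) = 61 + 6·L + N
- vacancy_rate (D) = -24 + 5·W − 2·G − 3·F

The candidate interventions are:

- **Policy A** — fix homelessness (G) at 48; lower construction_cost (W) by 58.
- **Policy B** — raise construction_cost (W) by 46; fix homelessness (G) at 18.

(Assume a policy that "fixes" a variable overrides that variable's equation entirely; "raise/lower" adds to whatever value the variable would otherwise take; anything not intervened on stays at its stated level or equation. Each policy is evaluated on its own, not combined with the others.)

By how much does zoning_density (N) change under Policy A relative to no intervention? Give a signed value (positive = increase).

Baseline:
  W = 45
  G = 31
  L = 100
  N = 217 + 45 + 2·31 − 4·100 = -76
Policy A (G := 48, W − 58):
  W = 45 − 58 = -13
  G = 48
  L = 100
  N = 217 + (-13) + 2·48 − 4·100 = -100
Change in N: -100 − (-76) = -24

-24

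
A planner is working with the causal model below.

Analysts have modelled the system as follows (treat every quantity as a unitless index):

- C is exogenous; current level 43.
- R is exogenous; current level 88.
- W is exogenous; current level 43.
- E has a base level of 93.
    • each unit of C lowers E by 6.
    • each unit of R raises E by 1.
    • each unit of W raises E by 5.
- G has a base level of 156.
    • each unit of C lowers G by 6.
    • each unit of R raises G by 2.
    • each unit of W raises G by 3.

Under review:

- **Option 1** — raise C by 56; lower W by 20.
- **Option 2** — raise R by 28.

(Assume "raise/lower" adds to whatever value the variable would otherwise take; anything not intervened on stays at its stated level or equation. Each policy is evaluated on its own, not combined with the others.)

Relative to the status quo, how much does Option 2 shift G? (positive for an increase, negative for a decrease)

56

Baseline:
  C = 43
  R = 88
  W = 43
  G = 156 − 6·43 + 2·88 + 3·43 = 203
Option 2 (R + 28):
  C = 43
  R = 88 + 28 = 116
  W = 43
  G = 156 − 6·43 + 2·116 + 3·43 = 259
Change in G: 259 − 203 = 56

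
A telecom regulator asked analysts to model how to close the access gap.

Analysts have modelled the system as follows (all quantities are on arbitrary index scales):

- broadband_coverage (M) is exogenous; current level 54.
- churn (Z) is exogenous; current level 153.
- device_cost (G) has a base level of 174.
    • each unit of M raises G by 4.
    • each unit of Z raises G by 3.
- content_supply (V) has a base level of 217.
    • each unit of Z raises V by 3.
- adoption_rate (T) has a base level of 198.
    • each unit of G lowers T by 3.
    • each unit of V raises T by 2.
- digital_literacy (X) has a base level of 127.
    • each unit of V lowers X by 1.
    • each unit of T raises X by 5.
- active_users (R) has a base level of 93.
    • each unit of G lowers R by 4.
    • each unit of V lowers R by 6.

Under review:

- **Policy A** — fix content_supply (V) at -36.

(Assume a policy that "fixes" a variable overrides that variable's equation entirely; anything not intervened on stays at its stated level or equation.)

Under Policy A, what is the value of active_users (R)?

Policy A (V := -36):
  M = 54
  Z = 153
  G = 174 + 4·54 + 3·153 = 849
  V = -36
  R = 93 − 4·849 − 6·(-36) = -3087

-3087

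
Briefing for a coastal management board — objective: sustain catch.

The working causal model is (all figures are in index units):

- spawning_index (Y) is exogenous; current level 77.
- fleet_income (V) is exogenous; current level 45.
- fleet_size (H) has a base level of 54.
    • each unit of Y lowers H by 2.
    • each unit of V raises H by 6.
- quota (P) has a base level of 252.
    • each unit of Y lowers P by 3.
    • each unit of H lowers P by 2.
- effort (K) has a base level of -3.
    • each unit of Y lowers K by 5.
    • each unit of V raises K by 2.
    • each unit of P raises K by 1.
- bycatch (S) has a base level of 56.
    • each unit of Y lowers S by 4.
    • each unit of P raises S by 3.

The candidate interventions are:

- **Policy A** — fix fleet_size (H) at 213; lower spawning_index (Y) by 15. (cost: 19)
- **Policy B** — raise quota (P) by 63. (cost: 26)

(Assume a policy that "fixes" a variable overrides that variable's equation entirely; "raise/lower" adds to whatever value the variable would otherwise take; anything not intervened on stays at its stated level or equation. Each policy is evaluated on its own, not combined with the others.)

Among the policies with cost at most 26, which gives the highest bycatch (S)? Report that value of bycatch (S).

Policy A (H := 213, Y − 15):
  Y = 77 − 15 = 62
  V = 45
  H = 213
  P = 252 − 3·62 − 2·213 = -360
  S = 56 − 4·62 + 3·(-360) = -1272
Policy B (P + 63):
  Y = 77
  V = 45
  H = 54 − 2·77 + 6·45 = 170
  P = 252 − 3·77 − 2·170 (+63 from intervention) = -256
  S = 56 − 4·77 + 3·(-256) = -1020
Comparing — Policy A: S=-1272, Policy B: S=-1020. Highest is -1020 (Policy B).

-1020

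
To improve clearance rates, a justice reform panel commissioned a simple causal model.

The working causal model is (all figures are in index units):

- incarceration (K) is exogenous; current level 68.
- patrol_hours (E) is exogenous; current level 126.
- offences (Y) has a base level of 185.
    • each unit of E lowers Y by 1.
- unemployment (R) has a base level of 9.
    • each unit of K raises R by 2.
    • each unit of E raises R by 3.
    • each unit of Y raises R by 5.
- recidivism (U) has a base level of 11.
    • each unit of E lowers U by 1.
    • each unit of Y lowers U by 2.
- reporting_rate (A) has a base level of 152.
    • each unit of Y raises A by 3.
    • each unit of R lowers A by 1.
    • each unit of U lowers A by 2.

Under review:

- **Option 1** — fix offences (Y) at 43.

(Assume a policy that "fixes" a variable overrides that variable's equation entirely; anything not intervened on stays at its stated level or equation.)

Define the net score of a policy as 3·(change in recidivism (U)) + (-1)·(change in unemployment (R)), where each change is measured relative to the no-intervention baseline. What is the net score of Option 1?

Baseline:
  K = 68
  E = 126
  Y = 185 − 126 = 59
  R = 9 + 2·68 + 3·126 + 5·59 = 818
  U = 11 − 126 − 2·59 = -233
Option 1 (Y := 43):
  K = 68
  E = 126
  Y = 43
  R = 9 + 2·68 + 3·126 + 5·43 = 738
  U = 11 − 126 − 2·43 = -201
ΔU = -201 − (-233) = 32; ΔR = 738 − 818 = -80
Score = 3·32 + (-1)·(-80) = 176

176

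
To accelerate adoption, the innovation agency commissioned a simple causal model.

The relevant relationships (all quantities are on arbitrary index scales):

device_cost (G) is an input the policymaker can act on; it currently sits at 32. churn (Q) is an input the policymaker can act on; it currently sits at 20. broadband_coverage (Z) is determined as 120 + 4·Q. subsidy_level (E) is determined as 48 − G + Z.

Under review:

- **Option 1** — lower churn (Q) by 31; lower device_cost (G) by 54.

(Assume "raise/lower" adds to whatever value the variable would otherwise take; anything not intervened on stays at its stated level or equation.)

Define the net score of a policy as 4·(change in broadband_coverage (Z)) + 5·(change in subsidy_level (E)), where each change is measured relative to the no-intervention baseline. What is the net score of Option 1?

Baseline:
  G = 32
  Q = 20
  Z = 120 + 4·20 = 200
  E = 48 − 32 + 200 = 216
Option 1 (Q − 31, G − 54):
  G = 32 − 54 = -22
  Q = 20 − 31 = -11
  Z = 120 + 4·(-11) = 76
  E = 48 − (-22) + 76 = 146
ΔZ = 76 − 200 = -124; ΔE = 146 − 216 = -70
Score = 4·(-124) + 5·(-70) = -846

-846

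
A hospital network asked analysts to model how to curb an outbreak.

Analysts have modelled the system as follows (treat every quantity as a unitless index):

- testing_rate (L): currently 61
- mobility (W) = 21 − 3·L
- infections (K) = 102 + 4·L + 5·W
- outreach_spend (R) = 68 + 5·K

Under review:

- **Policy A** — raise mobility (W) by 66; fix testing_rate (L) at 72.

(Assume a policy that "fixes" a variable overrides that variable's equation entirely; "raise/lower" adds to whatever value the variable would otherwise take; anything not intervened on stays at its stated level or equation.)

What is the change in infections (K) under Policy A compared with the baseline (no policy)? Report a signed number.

209

Baseline:
  L = 61
  W = 21 − 3·61 = -162
  K = 102 + 4·61 + 5·(-162) = -464
Policy A (W + 66, L := 72):
  L = 72
  W = 21 − 3·72 (+66 from intervention) = -129
  K = 102 + 4·72 + 5·(-129) = -255
Change in K: -255 − (-464) = 209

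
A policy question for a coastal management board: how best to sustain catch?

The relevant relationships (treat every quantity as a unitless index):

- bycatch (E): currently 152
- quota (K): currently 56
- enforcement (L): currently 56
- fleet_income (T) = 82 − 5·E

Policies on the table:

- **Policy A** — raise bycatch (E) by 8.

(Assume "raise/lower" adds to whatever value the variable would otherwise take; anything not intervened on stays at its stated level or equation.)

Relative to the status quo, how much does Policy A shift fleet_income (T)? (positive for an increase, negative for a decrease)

Baseline:
  E = 152
  T = 82 − 5·152 = -678
Policy A (E + 8):
  E = 152 + 8 = 160
  T = 82 − 5·160 = -718
Change in T: -718 − (-678) = -40

-40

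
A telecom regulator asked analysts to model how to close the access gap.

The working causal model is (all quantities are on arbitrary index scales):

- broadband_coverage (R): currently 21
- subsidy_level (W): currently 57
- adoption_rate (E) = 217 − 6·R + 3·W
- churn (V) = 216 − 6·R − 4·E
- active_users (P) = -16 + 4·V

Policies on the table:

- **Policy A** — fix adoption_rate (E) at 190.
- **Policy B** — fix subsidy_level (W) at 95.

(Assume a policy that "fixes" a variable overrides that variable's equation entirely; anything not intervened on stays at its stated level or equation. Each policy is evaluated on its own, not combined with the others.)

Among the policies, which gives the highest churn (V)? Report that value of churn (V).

Policy A (E := 190):
  R = 21
  W = 57
  E = 190
  V = 216 − 6·21 − 4·190 = -670
Policy B (W := 95):
  R = 21
  W = 95
  E = 217 − 6·21 + 3·95 = 376
  V = 216 − 6·21 − 4·376 = -1414
Comparing — Policy A: V=-670, Policy B: V=-1414. Highest is -670 (Policy A).

-670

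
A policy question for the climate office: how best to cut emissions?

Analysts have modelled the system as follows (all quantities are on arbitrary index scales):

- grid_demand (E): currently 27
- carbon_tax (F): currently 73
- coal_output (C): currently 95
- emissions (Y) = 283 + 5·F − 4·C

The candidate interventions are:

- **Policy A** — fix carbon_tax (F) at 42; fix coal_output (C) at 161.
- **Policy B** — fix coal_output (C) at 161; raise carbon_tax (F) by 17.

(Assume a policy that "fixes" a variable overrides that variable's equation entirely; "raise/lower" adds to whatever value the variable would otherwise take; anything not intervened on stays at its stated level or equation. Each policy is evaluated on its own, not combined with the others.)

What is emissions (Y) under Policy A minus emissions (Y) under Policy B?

Policy A (F := 42, C := 161):
  F = 42
  C = 161
  Y = 283 + 5·42 − 4·161 = -151
Policy B (C := 161, F + 17):
  F = 73 + 17 = 90
  C = 161
  Y = 283 + 5·90 − 4·161 = 89
Y: -151 − 89 = -240

-240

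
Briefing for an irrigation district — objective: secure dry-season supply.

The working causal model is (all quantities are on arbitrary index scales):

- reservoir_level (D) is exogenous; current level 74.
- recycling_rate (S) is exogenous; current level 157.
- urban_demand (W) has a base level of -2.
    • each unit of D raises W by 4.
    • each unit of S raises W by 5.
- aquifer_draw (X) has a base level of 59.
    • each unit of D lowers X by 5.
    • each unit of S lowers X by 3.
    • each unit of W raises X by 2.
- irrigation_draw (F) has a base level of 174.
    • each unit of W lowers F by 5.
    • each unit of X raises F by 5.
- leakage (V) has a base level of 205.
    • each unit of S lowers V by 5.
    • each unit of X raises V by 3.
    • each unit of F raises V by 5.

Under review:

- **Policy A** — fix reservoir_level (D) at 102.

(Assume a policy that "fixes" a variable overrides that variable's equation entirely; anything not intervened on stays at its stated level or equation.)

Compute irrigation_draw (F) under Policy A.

Policy A (D := 102):
  D = 102
  S = 157
  W = -2 + 4·102 + 5·157 = 1191
  X = 59 − 5·102 − 3·157 + 2·1191 = 1460
  F = 174 − 5·1191 + 5·1460 = 1519

1519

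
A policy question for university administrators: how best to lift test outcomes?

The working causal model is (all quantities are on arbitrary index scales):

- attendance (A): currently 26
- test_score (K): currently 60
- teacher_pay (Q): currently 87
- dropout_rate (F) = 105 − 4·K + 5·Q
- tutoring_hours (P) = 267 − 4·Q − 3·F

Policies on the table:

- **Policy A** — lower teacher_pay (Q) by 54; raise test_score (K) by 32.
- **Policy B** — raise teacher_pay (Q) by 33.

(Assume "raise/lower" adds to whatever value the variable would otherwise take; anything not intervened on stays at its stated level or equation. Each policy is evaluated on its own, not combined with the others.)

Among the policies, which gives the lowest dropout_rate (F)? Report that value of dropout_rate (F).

Policy A (Q − 54, K + 32):
  K = 60 + 32 = 92
  Q = 87 − 54 = 33
  F = 105 − 4·92 + 5·33 = -98
Policy B (Q + 33):
  K = 60
  Q = 87 + 33 = 120
  F = 105 − 4·60 + 5·120 = 465
Comparing — Policy A: F=-98, Policy B: F=465. Lowest is -98 (Policy A).

-98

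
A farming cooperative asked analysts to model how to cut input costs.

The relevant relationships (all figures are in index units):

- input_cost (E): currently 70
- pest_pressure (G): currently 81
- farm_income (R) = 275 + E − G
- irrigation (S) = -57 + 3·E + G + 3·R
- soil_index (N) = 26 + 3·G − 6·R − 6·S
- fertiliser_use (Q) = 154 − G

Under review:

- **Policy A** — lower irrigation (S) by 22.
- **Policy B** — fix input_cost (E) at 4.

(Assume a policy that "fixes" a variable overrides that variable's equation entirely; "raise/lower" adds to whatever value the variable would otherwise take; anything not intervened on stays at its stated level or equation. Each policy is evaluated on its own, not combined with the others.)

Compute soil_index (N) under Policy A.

Policy A (S − 22):
  E = 70
  G = 81
  R = 275 + 70 − 81 = 264
  S = -57 + 3·70 + 81 + 3·264 (−22 from intervention) = 1004
  N = 26 + 3·81 − 6·264 − 6·1004 = -7339

-7339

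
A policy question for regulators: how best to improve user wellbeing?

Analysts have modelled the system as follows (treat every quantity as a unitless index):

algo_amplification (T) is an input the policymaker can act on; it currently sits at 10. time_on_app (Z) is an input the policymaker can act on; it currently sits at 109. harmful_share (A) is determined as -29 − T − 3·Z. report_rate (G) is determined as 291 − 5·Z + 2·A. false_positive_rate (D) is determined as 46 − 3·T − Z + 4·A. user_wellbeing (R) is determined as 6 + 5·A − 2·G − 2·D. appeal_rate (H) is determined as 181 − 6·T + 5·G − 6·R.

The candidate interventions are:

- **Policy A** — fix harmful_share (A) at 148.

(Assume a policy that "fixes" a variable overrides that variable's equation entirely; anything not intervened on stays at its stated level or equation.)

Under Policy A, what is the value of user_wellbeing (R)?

-336

Policy A (A := 148):
  T = 10
  Z = 109
  A = 148
  G = 291 − 5·109 + 2·148 = 42
  D = 46 − 3·10 − 109 + 4·148 = 499
  R = 6 + 5·148 − 2·42 − 2·499 = -336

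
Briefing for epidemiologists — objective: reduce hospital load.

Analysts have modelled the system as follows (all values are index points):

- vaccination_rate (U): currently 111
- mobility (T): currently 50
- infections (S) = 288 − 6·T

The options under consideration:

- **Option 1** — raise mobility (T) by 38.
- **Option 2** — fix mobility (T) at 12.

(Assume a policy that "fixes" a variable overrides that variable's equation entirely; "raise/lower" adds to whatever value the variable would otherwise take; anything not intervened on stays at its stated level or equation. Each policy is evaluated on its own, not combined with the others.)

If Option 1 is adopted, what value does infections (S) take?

-240

Option 1 (T + 38):
  T = 50 + 38 = 88
  S = 288 − 6·88 = -240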